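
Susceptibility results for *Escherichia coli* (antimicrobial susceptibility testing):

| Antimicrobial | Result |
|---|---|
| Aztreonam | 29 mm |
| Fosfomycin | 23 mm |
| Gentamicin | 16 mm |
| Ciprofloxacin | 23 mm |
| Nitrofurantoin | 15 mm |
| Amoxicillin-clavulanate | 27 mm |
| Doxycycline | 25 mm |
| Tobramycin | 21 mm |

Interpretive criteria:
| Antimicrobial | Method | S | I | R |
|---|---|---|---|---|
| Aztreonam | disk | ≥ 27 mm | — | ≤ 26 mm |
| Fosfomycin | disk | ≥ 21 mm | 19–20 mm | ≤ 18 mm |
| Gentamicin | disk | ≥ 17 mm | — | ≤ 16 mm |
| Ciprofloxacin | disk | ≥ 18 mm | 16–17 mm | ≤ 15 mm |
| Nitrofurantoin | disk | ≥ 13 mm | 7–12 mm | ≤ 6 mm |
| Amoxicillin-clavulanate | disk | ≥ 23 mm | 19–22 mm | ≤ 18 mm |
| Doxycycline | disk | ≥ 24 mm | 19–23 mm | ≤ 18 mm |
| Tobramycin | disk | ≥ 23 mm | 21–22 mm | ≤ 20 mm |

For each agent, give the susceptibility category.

Aztreonam 29 mm: ≥ 27 mm — Susceptible
Fosfomycin (23 mm) ≥ 21 mm ⇒ S
Gentamicin (16 mm) ≤ 16 mm — R
Ciprofloxacin 23 mm: ≥ 18 mm — susceptible
Nitrofurantoin: 15 mm is ≥ 13 mm — S
Amoxicillin-clavulanate: 27 mm is ≥ 23 mm → susceptible
Doxycycline (25 mm) ≥ 24 mm ⇒ S
Tobramycin 21 mm: in 21–22 mm → intermediate

S, S, R, S, S, S, S, I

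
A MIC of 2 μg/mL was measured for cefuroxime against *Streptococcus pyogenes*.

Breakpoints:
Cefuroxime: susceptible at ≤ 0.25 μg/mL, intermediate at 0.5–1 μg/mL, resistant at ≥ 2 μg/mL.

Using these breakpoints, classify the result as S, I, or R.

Cefuroxime 2 μg/mL: ≥ 2 μg/mL ⇒ resistant

R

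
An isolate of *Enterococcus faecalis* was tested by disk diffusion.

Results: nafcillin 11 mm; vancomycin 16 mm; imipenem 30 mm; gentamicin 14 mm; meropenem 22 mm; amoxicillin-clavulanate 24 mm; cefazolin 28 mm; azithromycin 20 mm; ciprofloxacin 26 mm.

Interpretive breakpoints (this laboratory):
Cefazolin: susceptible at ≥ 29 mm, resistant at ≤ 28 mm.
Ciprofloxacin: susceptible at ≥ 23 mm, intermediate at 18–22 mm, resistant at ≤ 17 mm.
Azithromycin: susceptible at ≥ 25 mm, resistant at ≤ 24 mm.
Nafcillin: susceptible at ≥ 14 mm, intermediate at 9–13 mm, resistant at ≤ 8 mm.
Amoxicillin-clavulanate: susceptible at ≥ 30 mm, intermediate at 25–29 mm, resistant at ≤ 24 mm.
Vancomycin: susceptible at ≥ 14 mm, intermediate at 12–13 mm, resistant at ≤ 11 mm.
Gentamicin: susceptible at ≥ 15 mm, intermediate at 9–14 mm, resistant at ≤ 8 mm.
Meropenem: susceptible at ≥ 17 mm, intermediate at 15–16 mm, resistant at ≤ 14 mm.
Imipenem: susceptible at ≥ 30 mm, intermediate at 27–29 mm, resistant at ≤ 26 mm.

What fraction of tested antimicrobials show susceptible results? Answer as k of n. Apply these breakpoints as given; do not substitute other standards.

4 of 9

Nafcillin (11 mm) in 9–13 mm → Intermediate
Vancomycin: 16 mm is ≥ 14 mm → S
Imipenem (30 mm) ≥ 30 mm → Susceptible
Gentamicin 14 mm: in 9–14 mm → intermediate
Meropenem 22 mm: ≥ 17 mm → S
Amoxicillin-clavulanate: 24 mm is ≤ 24 mm — resistant
Cefazolin (28 mm) ≤ 28 mm ⇒ resistant
Azithromycin 20 mm: ≤ 24 mm ⇒ R
Ciprofloxacin (26 mm) ≥ 23 mm → Susceptible
Susceptible: 4/9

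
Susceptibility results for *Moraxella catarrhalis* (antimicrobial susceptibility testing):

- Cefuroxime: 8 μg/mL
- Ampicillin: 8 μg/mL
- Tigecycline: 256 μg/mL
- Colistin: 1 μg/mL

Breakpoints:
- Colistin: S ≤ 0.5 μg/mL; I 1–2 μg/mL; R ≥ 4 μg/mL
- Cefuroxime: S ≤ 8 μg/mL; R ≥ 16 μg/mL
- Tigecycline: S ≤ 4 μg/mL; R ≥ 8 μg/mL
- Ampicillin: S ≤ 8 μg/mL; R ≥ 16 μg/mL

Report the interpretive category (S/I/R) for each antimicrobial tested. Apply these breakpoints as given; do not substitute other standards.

Cefuroxime: 8 μg/mL is ≤ 8 μg/mL → S
Ampicillin (8 μg/mL) ≤ 8 μg/mL → Susceptible
Tigecycline: 256 μg/mL is ≥ 8 μg/mL — Resistant
Colistin: 1 μg/mL is in 1–2 μg/mL — Intermediate

S, S, R, I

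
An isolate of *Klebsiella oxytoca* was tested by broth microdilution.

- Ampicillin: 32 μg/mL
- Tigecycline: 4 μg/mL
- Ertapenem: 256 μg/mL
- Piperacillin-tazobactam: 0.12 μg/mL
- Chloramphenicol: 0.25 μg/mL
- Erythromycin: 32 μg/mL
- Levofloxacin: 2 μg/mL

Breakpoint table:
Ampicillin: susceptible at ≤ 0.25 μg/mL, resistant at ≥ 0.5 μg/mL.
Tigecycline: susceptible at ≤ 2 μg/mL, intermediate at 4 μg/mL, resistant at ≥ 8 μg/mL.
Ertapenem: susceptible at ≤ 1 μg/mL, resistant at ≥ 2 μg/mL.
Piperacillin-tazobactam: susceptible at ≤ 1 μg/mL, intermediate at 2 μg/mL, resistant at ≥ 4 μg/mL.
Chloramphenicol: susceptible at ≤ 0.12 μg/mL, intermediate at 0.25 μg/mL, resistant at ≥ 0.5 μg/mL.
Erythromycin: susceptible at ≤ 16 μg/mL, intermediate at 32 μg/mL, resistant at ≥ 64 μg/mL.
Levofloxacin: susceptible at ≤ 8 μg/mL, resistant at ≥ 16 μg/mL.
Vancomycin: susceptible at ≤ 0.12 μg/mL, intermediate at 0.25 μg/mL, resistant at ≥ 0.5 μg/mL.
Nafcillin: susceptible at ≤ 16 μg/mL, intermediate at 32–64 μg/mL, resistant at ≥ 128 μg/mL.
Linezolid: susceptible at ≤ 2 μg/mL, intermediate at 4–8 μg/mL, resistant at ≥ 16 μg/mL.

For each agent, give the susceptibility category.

Ampicillin: 32 μg/mL is ≥ 0.5 μg/mL ⇒ R
Tigecycline: 4 μg/mL is = 4 μg/mL → intermediate
Ertapenem: 256 μg/mL is ≥ 2 μg/mL — resistant
Piperacillin-tazobactam (0.12 μg/mL) ≤ 1 μg/mL ⇒ S
Chloramphenicol: 0.25 μg/mL is = 0.25 μg/mL → Intermediate
Erythromycin: 32 μg/mL is = 32 μg/mL → intermediate
Levofloxacin 2 μg/mL: ≤ 8 μg/mL → S

R, I, R, S, I, I, S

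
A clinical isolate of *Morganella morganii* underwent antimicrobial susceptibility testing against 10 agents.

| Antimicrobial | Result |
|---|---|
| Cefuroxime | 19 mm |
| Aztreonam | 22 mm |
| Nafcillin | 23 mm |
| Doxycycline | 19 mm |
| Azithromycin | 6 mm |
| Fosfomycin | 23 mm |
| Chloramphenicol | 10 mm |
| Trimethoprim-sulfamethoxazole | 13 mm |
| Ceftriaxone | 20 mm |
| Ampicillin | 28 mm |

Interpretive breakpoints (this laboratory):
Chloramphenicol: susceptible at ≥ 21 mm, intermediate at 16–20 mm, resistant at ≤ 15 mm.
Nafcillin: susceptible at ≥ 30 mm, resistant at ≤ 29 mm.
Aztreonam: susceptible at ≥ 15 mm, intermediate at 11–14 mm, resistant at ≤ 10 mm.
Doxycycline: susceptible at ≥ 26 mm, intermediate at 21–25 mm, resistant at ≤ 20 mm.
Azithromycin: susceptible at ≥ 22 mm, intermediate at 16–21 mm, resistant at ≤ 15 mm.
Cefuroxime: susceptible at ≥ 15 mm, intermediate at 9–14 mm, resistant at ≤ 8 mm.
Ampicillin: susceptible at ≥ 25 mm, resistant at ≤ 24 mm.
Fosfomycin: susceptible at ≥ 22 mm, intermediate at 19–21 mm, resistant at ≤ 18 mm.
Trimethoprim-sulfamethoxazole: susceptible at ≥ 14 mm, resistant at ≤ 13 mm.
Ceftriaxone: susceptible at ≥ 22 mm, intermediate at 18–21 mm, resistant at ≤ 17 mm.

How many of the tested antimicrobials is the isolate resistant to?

5

Cefuroxime: 19 mm is ≥ 15 mm ⇒ susceptible
Aztreonam: 22 mm is ≥ 15 mm → S
Nafcillin: 23 mm is ≤ 29 mm ⇒ resistant
Doxycycline 19 mm: ≤ 20 mm ⇒ resistant
Azithromycin 6 mm: ≤ 15 mm — Resistant
Fosfomycin (23 mm) ≥ 22 mm — susceptible
Chloramphenicol 10 mm: ≤ 15 mm → Resistant
Trimethoprim-sulfamethoxazole: 13 mm is ≤ 13 mm → resistant
Ceftriaxone: 20 mm is in 18–21 mm — Intermediate
Ampicillin (28 mm) ≥ 25 mm — susceptible
Resistant: 5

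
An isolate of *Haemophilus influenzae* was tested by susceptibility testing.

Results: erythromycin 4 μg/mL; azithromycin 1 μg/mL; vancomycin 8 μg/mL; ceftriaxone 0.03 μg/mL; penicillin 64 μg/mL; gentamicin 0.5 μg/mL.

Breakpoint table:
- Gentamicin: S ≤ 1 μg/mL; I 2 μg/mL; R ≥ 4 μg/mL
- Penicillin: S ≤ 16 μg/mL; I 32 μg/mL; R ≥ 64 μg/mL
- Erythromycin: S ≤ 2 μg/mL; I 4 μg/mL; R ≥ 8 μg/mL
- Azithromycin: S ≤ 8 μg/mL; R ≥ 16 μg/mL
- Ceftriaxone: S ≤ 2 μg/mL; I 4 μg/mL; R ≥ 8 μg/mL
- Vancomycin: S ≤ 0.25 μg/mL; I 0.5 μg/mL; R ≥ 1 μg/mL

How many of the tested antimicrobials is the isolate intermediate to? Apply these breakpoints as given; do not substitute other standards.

1

Erythromycin 4 μg/mL: = 4 μg/mL → Intermediate
Azithromycin 1 μg/mL: ≤ 8 μg/mL — Susceptible
Vancomycin (8 μg/mL) ≥ 1 μg/mL ⇒ R
Ceftriaxone: 0.03 μg/mL is ≤ 2 μg/mL — susceptible
Penicillin: 64 μg/mL is ≥ 64 μg/mL — resistant
Gentamicin 0.5 μg/mL: ≤ 1 μg/mL — Susceptible
Intermediate: 1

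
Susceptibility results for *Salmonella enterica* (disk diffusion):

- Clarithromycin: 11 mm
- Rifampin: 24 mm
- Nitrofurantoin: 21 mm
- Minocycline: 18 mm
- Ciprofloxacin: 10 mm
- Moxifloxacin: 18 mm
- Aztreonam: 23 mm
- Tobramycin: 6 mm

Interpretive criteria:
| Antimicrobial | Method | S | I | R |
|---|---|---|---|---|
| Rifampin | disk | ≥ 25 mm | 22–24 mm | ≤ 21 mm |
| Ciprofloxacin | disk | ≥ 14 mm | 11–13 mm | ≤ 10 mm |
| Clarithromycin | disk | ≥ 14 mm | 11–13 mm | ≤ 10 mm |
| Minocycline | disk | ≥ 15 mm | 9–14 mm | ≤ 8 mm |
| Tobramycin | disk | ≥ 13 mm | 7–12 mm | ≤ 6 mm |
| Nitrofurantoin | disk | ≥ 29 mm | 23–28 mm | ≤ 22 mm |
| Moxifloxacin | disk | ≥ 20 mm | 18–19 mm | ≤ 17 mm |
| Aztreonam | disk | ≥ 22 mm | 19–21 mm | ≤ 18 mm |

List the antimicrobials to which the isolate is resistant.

Clarithromycin 11 mm: in 11–13 mm ⇒ I
Rifampin 24 mm: in 22–24 mm — Intermediate
Nitrofurantoin (21 mm) ≤ 22 mm — R
Minocycline: 18 mm is ≥ 15 mm — Susceptible
Ciprofloxacin (10 mm) ≤ 10 mm ⇒ Resistant
Moxifloxacin 18 mm: in 18–19 mm → I
Aztreonam 23 mm: ≥ 22 mm — Susceptible
Tobramycin (6 mm) ≤ 6 mm — R

nitrofurantoin, ciprofloxacin, tobramycin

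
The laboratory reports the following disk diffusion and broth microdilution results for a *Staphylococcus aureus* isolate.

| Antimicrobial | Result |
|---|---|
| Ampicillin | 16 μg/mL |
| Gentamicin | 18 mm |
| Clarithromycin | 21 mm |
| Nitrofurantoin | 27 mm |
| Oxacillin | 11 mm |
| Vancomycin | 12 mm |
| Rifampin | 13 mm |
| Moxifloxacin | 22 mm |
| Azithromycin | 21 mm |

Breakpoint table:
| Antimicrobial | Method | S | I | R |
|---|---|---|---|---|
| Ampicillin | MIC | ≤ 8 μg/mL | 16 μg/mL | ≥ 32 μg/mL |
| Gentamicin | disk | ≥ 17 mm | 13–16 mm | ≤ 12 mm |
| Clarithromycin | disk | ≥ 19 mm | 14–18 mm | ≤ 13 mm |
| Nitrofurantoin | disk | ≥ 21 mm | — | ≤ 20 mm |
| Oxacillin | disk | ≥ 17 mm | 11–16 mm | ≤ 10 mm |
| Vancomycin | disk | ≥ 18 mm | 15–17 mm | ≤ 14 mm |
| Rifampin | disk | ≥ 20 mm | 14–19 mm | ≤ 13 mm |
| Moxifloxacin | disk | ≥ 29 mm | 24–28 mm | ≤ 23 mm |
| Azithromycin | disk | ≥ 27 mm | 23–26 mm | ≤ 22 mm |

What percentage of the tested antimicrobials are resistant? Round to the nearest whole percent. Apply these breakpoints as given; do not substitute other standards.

Ampicillin 16 μg/mL: = 16 μg/mL → I
Gentamicin (18 mm) ≥ 17 mm — S
Clarithromycin: 21 mm is ≥ 19 mm ⇒ S
Nitrofurantoin 27 mm: ≥ 21 mm → susceptible
Oxacillin 11 mm: in 11–16 mm — intermediate
Vancomycin: 12 mm is ≤ 14 mm — R
Rifampin (13 mm) ≤ 13 mm ⇒ R
Moxifloxacin 22 mm: ≤ 23 mm → R
Azithromycin 21 mm: ≤ 22 mm — R
Resistant: 4/9

44%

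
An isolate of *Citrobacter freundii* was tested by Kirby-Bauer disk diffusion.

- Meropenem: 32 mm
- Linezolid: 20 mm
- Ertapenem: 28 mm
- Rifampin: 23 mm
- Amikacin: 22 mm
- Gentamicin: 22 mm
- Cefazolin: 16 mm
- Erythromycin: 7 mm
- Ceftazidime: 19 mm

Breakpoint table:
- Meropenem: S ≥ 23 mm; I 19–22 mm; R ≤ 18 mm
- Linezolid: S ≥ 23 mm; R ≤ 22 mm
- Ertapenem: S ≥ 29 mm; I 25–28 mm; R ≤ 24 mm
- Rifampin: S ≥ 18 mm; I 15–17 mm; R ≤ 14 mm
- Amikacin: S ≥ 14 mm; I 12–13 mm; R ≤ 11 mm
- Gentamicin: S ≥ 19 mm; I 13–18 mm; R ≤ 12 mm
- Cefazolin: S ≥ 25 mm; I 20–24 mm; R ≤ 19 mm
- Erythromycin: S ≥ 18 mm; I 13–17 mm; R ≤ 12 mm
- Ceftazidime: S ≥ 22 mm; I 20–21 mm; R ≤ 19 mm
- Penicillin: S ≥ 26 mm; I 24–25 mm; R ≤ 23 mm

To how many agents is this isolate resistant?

Meropenem (32 mm) ≥ 23 mm ⇒ Susceptible
Linezolid 20 mm: ≤ 22 mm → R
Ertapenem 28 mm: in 25–28 mm — Intermediate
Rifampin 23 mm: ≥ 18 mm — S
Amikacin 22 mm: ≥ 14 mm → S
Gentamicin (22 mm) ≥ 19 mm → S
Cefazolin 16 mm: ≤ 19 mm — resistant
Erythromycin: 7 mm is ≤ 12 mm → Resistant
Ceftazidime 19 mm: ≤ 19 mm — Resistant
Resistant: 4

4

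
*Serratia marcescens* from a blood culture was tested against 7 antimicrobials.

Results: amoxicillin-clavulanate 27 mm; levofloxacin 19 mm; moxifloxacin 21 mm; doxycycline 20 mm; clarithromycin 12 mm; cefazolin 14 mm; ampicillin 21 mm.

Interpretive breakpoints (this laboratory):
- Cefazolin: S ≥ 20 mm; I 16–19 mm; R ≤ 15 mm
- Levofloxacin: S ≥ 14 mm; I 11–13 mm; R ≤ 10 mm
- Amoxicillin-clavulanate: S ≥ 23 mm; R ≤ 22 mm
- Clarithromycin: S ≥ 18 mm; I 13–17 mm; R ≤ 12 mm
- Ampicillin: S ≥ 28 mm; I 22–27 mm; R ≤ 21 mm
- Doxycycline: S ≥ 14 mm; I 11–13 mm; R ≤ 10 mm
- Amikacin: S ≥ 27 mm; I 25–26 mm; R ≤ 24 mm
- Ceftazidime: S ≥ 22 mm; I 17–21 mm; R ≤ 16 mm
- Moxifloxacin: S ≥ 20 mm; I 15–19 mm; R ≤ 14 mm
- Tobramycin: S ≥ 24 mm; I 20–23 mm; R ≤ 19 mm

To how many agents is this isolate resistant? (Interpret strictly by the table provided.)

Amoxicillin-clavulanate (27 mm) ≥ 23 mm ⇒ susceptible
Levofloxacin (19 mm) ≥ 14 mm → susceptible
Moxifloxacin (21 mm) ≥ 20 mm → Susceptible
Doxycycline: 20 mm is ≥ 14 mm → Susceptible
Clarithromycin 12 mm: ≤ 12 mm — resistant
Cefazolin (14 mm) ≤ 15 mm → resistant
Ampicillin: 21 mm is ≤ 21 mm → Resistant
Resistant: 3

3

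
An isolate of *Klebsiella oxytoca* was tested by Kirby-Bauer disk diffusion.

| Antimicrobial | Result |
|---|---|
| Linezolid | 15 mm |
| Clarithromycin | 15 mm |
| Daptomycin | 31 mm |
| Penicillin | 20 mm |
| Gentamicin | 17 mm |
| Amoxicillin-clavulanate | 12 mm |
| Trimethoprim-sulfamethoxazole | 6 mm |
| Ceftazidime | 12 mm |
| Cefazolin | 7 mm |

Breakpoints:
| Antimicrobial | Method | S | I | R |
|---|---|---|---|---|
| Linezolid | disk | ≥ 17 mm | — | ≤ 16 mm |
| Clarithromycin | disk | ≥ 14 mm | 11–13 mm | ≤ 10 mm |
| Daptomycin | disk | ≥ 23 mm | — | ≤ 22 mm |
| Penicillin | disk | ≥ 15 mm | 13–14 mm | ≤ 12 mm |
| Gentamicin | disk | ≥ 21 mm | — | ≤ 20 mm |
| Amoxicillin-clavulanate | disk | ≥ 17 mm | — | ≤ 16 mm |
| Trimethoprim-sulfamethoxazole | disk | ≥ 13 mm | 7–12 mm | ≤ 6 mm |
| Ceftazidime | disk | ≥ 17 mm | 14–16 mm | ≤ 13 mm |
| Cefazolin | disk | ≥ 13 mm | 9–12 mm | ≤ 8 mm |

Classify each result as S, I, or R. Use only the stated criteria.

R, S, S, S, R, R, R, R, R

Linezolid: 15 mm is ≤ 16 mm → Resistant
Clarithromycin: 15 mm is ≥ 14 mm → Susceptible
Daptomycin (31 mm) ≥ 23 mm — S
Penicillin: 20 mm is ≥ 15 mm ⇒ Susceptible
Gentamicin (17 mm) ≤ 20 mm — Resistant
Amoxicillin-clavulanate: 12 mm is ≤ 16 mm ⇒ resistant
Trimethoprim-sulfamethoxazole (6 mm) ≤ 6 mm → R
Ceftazidime: 12 mm is ≤ 13 mm ⇒ resistant
Cefazolin: 7 mm is ≤ 8 mm → R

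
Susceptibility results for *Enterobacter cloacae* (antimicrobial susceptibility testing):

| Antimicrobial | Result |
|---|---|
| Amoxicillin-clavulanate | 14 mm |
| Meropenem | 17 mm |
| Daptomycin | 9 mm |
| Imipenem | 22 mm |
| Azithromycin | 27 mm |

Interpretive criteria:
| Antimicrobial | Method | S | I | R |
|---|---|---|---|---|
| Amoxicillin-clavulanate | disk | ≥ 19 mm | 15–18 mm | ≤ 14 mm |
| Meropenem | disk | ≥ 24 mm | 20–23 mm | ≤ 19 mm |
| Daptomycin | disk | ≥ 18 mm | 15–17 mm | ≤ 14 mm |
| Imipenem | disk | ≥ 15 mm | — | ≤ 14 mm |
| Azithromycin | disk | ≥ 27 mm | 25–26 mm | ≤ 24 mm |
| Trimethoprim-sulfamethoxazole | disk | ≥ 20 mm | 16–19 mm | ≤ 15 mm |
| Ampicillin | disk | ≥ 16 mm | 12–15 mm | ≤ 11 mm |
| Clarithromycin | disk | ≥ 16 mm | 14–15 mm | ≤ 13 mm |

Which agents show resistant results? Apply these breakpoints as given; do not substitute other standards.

amoxicillin-clavulanate, meropenem, daptomycin

Amoxicillin-clavulanate: 14 mm is ≤ 14 mm — resistant
Meropenem: 17 mm is ≤ 19 mm — R
Daptomycin: 9 mm is ≤ 14 mm — resistant
Imipenem 22 mm: ≥ 15 mm — susceptible
Azithromycin (27 mm) ≥ 27 mm → Susceptible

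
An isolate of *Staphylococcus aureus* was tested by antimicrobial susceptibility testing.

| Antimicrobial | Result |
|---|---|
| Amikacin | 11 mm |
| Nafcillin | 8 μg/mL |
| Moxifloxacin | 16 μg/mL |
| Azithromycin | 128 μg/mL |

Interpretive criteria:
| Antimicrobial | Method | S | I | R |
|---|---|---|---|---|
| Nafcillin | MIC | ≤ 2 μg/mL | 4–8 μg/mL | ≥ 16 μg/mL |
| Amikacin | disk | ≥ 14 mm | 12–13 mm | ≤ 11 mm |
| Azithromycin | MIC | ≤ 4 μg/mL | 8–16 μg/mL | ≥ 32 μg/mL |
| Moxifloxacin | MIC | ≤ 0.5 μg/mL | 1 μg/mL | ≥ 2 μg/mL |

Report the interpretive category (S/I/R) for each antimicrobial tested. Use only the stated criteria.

R, I, R, R

Amikacin 11 mm: ≤ 11 mm ⇒ resistant
Nafcillin 8 μg/mL: in 4–8 μg/mL — I
Moxifloxacin 16 μg/mL: ≥ 2 μg/mL → resistant
Azithromycin (128 μg/mL) ≥ 32 μg/mL → Resistant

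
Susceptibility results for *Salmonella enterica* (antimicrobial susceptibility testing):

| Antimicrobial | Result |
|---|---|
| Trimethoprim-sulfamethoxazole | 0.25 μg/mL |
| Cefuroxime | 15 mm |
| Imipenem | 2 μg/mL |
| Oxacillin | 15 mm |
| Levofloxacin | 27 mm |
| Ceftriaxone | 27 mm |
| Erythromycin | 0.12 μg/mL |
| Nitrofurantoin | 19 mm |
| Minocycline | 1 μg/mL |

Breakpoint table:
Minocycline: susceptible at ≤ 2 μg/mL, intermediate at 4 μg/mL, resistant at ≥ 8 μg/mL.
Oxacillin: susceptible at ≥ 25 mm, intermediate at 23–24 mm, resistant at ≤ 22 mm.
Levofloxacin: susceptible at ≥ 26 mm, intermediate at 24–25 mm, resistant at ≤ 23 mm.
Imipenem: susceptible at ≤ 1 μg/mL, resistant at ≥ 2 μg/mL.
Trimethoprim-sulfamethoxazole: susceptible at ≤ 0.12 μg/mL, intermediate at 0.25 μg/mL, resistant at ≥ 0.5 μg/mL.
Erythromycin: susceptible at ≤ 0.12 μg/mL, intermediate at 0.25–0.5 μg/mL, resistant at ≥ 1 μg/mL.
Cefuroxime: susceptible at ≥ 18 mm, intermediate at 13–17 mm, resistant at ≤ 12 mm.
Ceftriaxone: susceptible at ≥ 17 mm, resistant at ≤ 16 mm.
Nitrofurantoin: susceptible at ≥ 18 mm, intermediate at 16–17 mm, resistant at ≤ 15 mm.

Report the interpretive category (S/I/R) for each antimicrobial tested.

Trimethoprim-sulfamethoxazole (0.25 μg/mL) = 0.25 μg/mL → intermediate
Cefuroxime: 15 mm is in 13–17 mm → I
Imipenem: 2 μg/mL is ≥ 2 μg/mL → resistant
Oxacillin 15 mm: ≤ 22 mm — R
Levofloxacin 27 mm: ≥ 26 mm → S
Ceftriaxone 27 mm: ≥ 17 mm ⇒ Susceptible
Erythromycin: 0.12 μg/mL is ≤ 0.12 μg/mL → S
Nitrofurantoin: 19 mm is ≥ 18 mm ⇒ susceptible
Minocycline (1 μg/mL) ≤ 2 μg/mL ⇒ susceptible

I, I, R, R, S, S, S, S, S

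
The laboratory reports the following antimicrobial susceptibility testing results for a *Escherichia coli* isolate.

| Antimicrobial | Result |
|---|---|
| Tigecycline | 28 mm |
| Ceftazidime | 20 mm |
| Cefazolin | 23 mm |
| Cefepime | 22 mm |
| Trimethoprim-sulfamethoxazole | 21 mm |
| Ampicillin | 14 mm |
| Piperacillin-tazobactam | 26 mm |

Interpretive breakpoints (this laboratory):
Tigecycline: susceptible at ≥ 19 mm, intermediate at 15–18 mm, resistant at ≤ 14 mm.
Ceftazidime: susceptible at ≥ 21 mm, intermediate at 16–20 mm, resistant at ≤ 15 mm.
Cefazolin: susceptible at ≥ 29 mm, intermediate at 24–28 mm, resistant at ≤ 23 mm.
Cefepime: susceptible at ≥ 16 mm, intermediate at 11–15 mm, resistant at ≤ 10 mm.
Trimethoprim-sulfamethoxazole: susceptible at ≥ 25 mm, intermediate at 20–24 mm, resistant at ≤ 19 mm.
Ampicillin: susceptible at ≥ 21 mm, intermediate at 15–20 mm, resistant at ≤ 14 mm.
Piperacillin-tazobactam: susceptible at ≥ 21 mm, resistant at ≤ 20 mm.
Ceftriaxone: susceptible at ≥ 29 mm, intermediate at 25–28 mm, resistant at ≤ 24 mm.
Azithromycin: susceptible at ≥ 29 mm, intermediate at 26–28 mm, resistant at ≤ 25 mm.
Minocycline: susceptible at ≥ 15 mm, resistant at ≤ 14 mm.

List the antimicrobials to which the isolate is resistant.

Tigecycline: 28 mm is ≥ 19 mm → Susceptible
Ceftazidime 20 mm: in 16–20 mm → Intermediate
Cefazolin: 23 mm is ≤ 23 mm — resistant
Cefepime (22 mm) ≥ 16 mm ⇒ Susceptible
Trimethoprim-sulfamethoxazole: 21 mm is in 20–24 mm ⇒ I
Ampicillin (14 mm) ≤ 14 mm ⇒ resistant
Piperacillin-tazobactam: 26 mm is ≥ 21 mm → susceptible

cefazolin, ampicillin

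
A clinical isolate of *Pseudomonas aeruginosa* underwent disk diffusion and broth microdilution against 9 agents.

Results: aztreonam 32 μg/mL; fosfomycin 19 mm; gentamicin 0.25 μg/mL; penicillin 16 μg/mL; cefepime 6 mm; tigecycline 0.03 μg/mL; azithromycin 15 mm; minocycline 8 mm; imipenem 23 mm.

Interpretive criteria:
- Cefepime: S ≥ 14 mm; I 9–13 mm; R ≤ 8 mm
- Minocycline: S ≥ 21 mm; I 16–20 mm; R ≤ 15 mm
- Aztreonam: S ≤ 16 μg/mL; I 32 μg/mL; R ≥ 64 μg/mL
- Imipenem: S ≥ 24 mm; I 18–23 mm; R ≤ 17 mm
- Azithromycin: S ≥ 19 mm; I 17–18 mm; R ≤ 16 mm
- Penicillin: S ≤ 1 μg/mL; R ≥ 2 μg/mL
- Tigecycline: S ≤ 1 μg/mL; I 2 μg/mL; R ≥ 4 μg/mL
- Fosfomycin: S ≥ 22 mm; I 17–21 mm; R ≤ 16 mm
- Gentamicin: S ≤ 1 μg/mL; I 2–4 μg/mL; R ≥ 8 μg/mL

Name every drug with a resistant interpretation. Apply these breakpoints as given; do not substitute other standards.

penicillin, cefepime, azithromycin, minocycline

Aztreonam 32 μg/mL: = 32 μg/mL ⇒ intermediate
Fosfomycin: 19 mm is in 17–21 mm → Intermediate
Gentamicin (0.25 μg/mL) ≤ 1 μg/mL → S
Penicillin: 16 μg/mL is ≥ 2 μg/mL — R
Cefepime 6 mm: ≤ 8 mm → Resistant
Tigecycline 0.03 μg/mL: ≤ 1 μg/mL — susceptible
Azithromycin 15 mm: ≤ 16 mm → R
Minocycline: 8 mm is ≤ 15 mm ⇒ R
Imipenem: 23 mm is in 18–23 mm ⇒ Intermediate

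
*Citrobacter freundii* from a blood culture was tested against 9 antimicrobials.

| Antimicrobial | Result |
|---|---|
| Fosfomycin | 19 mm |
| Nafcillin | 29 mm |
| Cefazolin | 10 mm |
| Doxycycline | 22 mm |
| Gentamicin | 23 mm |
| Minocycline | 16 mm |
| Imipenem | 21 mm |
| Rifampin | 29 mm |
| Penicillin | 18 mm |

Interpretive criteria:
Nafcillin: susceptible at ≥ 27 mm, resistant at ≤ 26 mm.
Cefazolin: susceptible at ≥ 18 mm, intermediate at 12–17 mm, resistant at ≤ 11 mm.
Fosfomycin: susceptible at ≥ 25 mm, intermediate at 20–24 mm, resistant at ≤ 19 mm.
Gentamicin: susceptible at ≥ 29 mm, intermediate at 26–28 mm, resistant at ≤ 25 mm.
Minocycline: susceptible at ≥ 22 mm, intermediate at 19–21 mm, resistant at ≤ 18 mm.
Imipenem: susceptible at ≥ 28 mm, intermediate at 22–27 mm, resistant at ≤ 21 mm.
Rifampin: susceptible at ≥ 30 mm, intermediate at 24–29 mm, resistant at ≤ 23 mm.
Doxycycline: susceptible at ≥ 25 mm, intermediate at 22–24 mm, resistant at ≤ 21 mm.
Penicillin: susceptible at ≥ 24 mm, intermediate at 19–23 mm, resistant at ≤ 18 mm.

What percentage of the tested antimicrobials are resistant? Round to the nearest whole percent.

Fosfomycin 19 mm: ≤ 19 mm — R
Nafcillin (29 mm) ≥ 27 mm → S
Cefazolin: 10 mm is ≤ 11 mm → Resistant
Doxycycline 22 mm: in 22–24 mm ⇒ Intermediate
Gentamicin 23 mm: ≤ 25 mm ⇒ R
Minocycline 16 mm: ≤ 18 mm — R
Imipenem 21 mm: ≤ 21 mm ⇒ resistant
Rifampin 29 mm: in 24–29 mm ⇒ I
Penicillin: 18 mm is ≤ 18 mm ⇒ resistant
Resistant: 6/9

67%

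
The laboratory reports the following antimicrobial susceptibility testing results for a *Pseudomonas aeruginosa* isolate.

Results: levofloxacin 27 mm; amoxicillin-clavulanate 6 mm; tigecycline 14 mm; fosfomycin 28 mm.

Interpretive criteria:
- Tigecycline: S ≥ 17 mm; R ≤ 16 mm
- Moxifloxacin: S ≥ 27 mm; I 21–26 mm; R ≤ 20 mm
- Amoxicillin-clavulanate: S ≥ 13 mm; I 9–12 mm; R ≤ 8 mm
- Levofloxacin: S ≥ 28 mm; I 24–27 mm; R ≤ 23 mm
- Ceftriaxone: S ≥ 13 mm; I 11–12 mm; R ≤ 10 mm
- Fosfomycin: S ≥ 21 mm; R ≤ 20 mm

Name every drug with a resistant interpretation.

Levofloxacin: 27 mm is in 24–27 mm ⇒ intermediate
Amoxicillin-clavulanate (6 mm) ≤ 8 mm — Resistant
Tigecycline 14 mm: ≤ 16 mm → resistant
Fosfomycin 28 mm: ≥ 21 mm ⇒ S

amoxicillin-clavulanate, tigecycline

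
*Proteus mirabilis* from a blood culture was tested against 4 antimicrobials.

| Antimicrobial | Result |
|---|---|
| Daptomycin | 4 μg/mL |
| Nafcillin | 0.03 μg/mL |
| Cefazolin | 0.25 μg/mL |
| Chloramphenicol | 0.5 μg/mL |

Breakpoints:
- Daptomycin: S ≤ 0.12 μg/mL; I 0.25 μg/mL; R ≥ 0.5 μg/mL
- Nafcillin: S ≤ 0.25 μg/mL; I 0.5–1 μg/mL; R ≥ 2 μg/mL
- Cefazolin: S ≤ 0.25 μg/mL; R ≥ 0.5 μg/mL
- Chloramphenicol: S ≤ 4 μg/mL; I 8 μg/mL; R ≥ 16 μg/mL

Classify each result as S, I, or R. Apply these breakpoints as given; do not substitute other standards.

Daptomycin 4 μg/mL: ≥ 0.5 μg/mL ⇒ Resistant
Nafcillin: 0.03 μg/mL is ≤ 0.25 μg/mL — susceptible
Cefazolin (0.25 μg/mL) ≤ 0.25 μg/mL — susceptible
Chloramphenicol: 0.5 μg/mL is ≤ 4 μg/mL → susceptible

R, S, S, S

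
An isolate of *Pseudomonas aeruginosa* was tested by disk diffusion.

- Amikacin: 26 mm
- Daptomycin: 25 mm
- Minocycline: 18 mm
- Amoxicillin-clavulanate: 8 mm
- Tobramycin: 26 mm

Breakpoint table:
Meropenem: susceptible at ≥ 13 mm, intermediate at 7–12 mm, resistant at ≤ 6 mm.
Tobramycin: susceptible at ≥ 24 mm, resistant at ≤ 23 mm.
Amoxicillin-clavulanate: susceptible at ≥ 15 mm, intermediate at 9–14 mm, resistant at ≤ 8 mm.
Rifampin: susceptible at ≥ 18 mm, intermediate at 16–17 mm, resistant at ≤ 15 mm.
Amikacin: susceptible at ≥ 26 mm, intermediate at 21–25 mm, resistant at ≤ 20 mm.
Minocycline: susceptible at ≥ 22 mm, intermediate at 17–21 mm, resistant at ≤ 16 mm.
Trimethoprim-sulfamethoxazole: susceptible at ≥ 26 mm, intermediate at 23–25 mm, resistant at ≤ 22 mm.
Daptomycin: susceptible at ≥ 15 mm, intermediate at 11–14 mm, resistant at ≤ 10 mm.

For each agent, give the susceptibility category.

S, S, I, R, S

Amikacin: 26 mm is ≥ 26 mm → S
Daptomycin: 25 mm is ≥ 15 mm — susceptible
Minocycline 18 mm: in 17–21 mm — intermediate
Amoxicillin-clavulanate: 8 mm is ≤ 8 mm — Resistant
Tobramycin 26 mm: ≥ 24 mm → susceptible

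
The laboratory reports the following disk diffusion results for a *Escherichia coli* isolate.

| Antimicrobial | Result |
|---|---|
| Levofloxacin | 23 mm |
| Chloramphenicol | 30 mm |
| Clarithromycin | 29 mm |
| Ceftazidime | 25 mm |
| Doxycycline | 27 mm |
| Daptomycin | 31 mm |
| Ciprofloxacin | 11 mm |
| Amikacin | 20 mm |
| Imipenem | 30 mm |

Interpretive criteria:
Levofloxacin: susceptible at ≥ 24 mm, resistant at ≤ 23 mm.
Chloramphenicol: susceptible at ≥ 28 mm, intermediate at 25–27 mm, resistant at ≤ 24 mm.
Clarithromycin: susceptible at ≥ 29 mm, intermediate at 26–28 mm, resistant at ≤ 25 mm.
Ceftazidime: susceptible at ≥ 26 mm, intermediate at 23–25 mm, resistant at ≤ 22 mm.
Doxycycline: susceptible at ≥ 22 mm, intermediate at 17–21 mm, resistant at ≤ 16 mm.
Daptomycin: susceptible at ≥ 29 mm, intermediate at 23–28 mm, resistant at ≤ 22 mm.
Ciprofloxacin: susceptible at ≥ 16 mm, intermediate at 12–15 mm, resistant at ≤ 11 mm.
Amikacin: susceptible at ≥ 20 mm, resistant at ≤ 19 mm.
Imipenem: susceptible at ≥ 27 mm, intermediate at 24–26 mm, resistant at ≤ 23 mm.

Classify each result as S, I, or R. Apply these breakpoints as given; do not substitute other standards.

R, S, S, I, S, S, R, S, S

Levofloxacin: 23 mm is ≤ 23 mm → R
Chloramphenicol 30 mm: ≥ 28 mm → Susceptible
Clarithromycin: 29 mm is ≥ 29 mm → S
Ceftazidime 25 mm: in 23–25 mm → intermediate
Doxycycline 27 mm: ≥ 22 mm → Susceptible
Daptomycin (31 mm) ≥ 29 mm ⇒ susceptible
Ciprofloxacin 11 mm: ≤ 11 mm → resistant
Amikacin (20 mm) ≥ 20 mm ⇒ S
Imipenem 30 mm: ≥ 27 mm ⇒ Susceptible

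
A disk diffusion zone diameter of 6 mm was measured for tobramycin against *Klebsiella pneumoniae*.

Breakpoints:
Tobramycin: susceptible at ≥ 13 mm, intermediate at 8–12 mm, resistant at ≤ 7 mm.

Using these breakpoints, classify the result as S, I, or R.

Tobramycin: 6 mm is ≤ 7 mm — R

Resistant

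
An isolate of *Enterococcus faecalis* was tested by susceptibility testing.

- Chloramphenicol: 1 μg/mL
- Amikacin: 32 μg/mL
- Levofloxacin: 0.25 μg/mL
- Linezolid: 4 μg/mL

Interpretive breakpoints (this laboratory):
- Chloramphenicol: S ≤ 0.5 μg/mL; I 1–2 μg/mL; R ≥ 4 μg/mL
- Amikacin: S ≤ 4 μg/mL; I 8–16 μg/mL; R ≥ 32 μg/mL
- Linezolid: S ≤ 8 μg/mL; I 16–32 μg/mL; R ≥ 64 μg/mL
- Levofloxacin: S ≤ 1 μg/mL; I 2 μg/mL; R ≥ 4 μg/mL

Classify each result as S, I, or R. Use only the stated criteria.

I, R, S, S

Chloramphenicol (1 μg/mL) in 1–2 μg/mL — I
Amikacin: 32 μg/mL is ≥ 32 μg/mL ⇒ R
Levofloxacin: 0.25 μg/mL is ≤ 1 μg/mL → Susceptible
Linezolid 4 μg/mL: ≤ 8 μg/mL — S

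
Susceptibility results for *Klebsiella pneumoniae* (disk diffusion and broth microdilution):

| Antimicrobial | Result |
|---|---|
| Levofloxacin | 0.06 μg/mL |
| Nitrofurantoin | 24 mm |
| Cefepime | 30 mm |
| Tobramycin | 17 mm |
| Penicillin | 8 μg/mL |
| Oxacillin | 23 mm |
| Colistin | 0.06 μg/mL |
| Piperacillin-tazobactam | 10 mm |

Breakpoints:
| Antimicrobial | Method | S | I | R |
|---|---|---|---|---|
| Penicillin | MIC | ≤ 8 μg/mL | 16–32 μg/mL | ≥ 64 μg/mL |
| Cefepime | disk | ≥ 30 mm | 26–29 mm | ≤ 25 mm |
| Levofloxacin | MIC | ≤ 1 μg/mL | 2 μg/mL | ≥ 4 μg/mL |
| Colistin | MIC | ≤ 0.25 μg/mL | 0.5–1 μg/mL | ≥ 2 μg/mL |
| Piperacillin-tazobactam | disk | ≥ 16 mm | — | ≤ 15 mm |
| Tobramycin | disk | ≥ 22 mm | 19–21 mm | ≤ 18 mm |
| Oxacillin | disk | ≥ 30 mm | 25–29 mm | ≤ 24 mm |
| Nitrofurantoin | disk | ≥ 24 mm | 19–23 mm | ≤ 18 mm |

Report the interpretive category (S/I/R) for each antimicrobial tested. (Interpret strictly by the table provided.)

Levofloxacin: 0.06 μg/mL is ≤ 1 μg/mL ⇒ Susceptible
Nitrofurantoin 24 mm: ≥ 24 mm — susceptible
Cefepime (30 mm) ≥ 30 mm — Susceptible
Tobramycin (17 mm) ≤ 18 mm → R
Penicillin (8 μg/mL) ≤ 8 μg/mL → susceptible
Oxacillin: 23 mm is ≤ 24 mm ⇒ resistant
Colistin: 0.06 μg/mL is ≤ 0.25 μg/mL → susceptible
Piperacillin-tazobactam (10 mm) ≤ 15 mm — Resistant

S, S, S, R, S, R, S, R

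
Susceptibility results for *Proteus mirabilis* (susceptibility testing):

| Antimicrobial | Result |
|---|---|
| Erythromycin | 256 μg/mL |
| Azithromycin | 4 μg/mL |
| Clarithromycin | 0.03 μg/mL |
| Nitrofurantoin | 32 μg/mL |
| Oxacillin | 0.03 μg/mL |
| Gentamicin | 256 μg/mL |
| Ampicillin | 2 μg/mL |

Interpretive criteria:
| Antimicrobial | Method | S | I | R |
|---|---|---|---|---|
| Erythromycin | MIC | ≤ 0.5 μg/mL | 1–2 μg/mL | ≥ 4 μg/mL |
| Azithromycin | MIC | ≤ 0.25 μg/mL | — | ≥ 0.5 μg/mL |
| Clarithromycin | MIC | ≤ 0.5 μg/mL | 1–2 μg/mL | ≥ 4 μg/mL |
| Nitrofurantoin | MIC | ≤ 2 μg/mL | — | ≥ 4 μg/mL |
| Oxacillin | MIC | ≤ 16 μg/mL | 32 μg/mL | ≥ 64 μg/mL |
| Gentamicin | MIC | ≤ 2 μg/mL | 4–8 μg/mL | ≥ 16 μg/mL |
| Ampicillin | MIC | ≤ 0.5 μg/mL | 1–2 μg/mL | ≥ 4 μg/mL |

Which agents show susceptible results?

clarithromycin, oxacillin

Erythromycin (256 μg/mL) ≥ 4 μg/mL ⇒ resistant
Azithromycin: 4 μg/mL is ≥ 0.5 μg/mL ⇒ Resistant
Clarithromycin (0.03 μg/mL) ≤ 0.5 μg/mL — susceptible
Nitrofurantoin: 32 μg/mL is ≥ 4 μg/mL → resistant
Oxacillin (0.03 μg/mL) ≤ 16 μg/mL ⇒ susceptible
Gentamicin (256 μg/mL) ≥ 16 μg/mL ⇒ R
Ampicillin: 2 μg/mL is in 1–2 μg/mL ⇒ intermediate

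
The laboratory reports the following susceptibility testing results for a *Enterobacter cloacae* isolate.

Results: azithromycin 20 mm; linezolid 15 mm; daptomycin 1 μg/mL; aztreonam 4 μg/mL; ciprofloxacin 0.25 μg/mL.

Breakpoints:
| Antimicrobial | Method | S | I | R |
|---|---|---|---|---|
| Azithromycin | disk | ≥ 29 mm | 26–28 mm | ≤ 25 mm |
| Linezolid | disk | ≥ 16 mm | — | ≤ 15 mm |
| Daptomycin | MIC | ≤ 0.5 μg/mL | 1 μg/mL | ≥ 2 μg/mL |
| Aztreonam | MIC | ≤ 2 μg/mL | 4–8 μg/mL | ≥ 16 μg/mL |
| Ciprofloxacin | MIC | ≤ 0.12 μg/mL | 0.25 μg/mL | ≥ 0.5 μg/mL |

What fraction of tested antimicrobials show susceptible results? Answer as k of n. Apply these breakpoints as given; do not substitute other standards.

Azithromycin: 20 mm is ≤ 25 mm → Resistant
Linezolid: 15 mm is ≤ 15 mm → resistant
Daptomycin 1 μg/mL: = 1 μg/mL — Intermediate
Aztreonam 4 μg/mL: in 4–8 μg/mL ⇒ intermediate
Ciprofloxacin (0.25 μg/mL) = 0.25 μg/mL — intermediate
Susceptible: 0/5

0 of 5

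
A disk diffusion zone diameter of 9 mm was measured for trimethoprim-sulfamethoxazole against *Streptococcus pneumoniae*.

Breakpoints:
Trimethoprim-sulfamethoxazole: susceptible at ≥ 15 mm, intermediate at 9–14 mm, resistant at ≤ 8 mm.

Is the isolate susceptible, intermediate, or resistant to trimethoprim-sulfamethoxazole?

Trimethoprim-sulfamethoxazole (9 mm) in 9–14 mm — intermediate

Intermediate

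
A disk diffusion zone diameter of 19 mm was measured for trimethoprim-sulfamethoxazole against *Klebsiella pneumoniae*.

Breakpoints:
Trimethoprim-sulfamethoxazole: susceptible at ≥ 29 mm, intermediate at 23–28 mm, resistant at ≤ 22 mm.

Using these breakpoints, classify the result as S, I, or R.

Resistant

Trimethoprim-sulfamethoxazole 19 mm: ≤ 22 mm → R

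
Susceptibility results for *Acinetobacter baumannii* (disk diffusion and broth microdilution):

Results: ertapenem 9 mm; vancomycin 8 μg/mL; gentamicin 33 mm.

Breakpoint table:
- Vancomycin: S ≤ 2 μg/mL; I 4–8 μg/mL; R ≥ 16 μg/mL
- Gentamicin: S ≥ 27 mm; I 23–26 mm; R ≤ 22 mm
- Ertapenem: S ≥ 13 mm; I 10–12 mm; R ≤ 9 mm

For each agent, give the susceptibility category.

Ertapenem: 9 mm is ≤ 9 mm — resistant
Vancomycin: 8 μg/mL is in 4–8 μg/mL → intermediate
Gentamicin: 33 mm is ≥ 27 mm → susceptible

R, I, S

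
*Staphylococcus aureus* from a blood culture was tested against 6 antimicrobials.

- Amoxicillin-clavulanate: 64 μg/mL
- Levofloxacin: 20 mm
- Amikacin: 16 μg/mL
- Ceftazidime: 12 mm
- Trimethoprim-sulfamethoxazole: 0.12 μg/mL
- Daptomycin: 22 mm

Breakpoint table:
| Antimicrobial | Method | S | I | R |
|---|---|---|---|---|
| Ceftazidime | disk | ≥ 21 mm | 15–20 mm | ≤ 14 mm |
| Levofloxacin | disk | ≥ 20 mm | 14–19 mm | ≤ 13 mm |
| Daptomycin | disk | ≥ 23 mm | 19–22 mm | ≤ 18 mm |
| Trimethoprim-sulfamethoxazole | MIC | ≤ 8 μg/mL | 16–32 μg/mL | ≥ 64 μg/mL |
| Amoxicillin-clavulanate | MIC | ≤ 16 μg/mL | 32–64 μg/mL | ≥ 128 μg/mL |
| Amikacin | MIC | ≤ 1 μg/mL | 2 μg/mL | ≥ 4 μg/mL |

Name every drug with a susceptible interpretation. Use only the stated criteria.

levofloxacin, trimethoprim-sulfamethoxazole

Amoxicillin-clavulanate: 64 μg/mL is in 32–64 μg/mL — Intermediate
Levofloxacin (20 mm) ≥ 20 mm — Susceptible
Amikacin: 16 μg/mL is ≥ 4 μg/mL → R
Ceftazidime 12 mm: ≤ 14 mm → R
Trimethoprim-sulfamethoxazole (0.12 μg/mL) ≤ 8 μg/mL → S
Daptomycin 22 mm: in 19–22 mm → Intermediate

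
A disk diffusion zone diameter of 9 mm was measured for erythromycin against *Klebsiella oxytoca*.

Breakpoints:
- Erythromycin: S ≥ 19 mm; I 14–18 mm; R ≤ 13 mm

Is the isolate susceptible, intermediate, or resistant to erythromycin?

R

Erythromycin 9 mm: ≤ 13 mm → R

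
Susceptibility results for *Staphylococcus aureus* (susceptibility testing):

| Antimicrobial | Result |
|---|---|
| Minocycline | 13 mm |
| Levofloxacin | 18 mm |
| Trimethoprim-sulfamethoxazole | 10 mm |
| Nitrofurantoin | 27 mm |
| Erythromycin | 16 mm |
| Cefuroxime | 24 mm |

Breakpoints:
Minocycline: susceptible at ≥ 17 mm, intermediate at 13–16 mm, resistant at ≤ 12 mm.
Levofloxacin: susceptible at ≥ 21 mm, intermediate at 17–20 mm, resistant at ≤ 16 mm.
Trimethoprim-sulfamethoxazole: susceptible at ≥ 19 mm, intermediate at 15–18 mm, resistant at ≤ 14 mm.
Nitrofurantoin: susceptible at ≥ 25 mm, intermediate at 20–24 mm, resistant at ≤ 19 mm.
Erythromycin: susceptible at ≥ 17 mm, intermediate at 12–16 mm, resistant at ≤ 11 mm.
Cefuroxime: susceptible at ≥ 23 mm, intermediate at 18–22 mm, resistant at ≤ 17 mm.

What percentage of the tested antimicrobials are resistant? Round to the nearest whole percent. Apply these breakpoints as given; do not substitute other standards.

17%

Minocycline (13 mm) in 13–16 mm ⇒ I
Levofloxacin 18 mm: in 17–20 mm — intermediate
Trimethoprim-sulfamethoxazole (10 mm) ≤ 14 mm → R
Nitrofurantoin: 27 mm is ≥ 25 mm → Susceptible
Erythromycin: 16 mm is in 12–16 mm ⇒ I
Cefuroxime (24 mm) ≥ 23 mm — S
Resistant: 1/6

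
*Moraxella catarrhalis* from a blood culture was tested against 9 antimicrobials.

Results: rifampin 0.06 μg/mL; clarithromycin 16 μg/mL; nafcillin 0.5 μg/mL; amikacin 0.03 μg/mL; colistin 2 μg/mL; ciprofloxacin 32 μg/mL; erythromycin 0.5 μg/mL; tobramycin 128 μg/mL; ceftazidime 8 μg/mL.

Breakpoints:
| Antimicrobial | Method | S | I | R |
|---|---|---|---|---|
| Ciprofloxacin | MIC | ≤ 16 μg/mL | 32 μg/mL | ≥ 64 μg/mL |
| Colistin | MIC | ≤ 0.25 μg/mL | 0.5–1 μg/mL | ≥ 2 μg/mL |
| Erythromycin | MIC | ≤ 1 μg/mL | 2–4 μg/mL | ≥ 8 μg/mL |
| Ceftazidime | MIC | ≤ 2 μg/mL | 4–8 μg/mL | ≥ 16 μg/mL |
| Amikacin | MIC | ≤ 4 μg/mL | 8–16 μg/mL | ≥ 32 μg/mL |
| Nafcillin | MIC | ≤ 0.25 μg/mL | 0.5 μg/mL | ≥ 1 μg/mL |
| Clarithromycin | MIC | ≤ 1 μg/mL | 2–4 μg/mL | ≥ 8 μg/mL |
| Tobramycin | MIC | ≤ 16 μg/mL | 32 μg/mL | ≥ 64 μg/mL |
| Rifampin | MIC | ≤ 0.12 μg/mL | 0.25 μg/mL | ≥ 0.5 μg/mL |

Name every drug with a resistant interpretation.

Rifampin: 0.06 μg/mL is ≤ 0.12 μg/mL → Susceptible
Clarithromycin 16 μg/mL: ≥ 8 μg/mL → R
Nafcillin 0.5 μg/mL: = 0.5 μg/mL → intermediate
Amikacin (0.03 μg/mL) ≤ 4 μg/mL → S
Colistin: 2 μg/mL is ≥ 2 μg/mL — Resistant
Ciprofloxacin 32 μg/mL: = 32 μg/mL — Intermediate
Erythromycin 0.5 μg/mL: ≤ 1 μg/mL — Susceptible
Tobramycin: 128 μg/mL is ≥ 64 μg/mL → R
Ceftazidime (8 μg/mL) in 4–8 μg/mL — I

clarithromycin, colistin, tobramycin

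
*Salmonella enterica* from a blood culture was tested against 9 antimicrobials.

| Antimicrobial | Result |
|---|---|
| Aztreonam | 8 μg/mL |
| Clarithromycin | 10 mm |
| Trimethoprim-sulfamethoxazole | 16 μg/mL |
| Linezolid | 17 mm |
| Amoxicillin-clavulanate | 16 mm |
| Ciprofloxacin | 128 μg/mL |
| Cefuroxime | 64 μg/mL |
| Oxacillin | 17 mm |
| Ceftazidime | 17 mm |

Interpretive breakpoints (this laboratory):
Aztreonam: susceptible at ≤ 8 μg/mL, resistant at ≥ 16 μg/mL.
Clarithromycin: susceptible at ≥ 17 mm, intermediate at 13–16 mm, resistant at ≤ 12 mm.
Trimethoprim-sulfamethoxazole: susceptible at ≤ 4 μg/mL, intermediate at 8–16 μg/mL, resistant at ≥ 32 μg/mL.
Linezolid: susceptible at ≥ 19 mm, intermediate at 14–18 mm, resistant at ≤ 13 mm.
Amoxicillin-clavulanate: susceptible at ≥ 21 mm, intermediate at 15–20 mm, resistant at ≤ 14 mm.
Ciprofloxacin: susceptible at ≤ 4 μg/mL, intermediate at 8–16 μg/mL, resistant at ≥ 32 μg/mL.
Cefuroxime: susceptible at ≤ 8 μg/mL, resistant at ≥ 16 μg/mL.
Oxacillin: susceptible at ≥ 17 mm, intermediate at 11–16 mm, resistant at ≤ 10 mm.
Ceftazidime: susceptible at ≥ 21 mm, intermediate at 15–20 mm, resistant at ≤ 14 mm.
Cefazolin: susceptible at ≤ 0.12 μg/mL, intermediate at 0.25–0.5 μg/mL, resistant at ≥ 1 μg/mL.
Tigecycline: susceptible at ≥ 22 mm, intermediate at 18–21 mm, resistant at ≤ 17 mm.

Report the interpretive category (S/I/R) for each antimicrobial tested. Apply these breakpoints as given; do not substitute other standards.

Aztreonam: 8 μg/mL is ≤ 8 μg/mL — Susceptible
Clarithromycin 10 mm: ≤ 12 mm → R
Trimethoprim-sulfamethoxazole: 16 μg/mL is in 8–16 μg/mL ⇒ Intermediate
Linezolid 17 mm: in 14–18 mm — Intermediate
Amoxicillin-clavulanate 16 mm: in 15–20 mm — intermediate
Ciprofloxacin (128 μg/mL) ≥ 32 μg/mL — R
Cefuroxime (64 μg/mL) ≥ 16 μg/mL ⇒ R
Oxacillin 17 mm: ≥ 17 mm — Susceptible
Ceftazidime: 17 mm is in 15–20 mm → Intermediate

S, R, I, I, I, R, R, S, I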